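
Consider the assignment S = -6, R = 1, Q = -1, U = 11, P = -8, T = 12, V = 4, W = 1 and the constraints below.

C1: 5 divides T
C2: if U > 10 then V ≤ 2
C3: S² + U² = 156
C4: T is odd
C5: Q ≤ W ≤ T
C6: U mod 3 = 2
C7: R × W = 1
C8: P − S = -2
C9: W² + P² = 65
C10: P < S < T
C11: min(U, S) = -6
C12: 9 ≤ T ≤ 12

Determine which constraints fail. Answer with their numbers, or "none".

Violated: 1, 2, 3, and 4.

C1: 12 = 5×2 + 2, so 5 does not divide 12 — fails.
C2: U = 11 > 10, so we need V ≤ 2; but V = 4 > 2 — fails.
C3: S² + U² = (-6)² + 11² = 36 + 121 = 157, not 156 — fails.
C4: T = 12 is even — fails.
C5: values -1 ≤ 1 ≤ 12 — holds.
C6: 11 mod 3 = 2 — holds.
C7: R × W = 1 × 1 = 1 — holds.
C8: P − S = -8 − (-6) = -2 — holds.
C9: W² + P² = 1² + (-8)² = 1 + 64 = 65 — holds.
C10: values -8 < -6 < 12 — holds.
C11: min(11, -6) = -6 — holds.
C12: T = 12 lies in [9, 12] — holds.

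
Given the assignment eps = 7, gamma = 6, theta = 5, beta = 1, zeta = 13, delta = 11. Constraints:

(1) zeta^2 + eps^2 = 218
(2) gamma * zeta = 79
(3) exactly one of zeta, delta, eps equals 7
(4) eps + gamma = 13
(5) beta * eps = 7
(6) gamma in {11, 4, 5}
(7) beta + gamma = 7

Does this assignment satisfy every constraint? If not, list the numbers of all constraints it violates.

(1) zeta^2 + eps^2 = 13^2 + 7^2 = 169 + 49 = 218 — satisfied.
(2) gamma * zeta = 6 * 13 = 78, not 79 — violated.
(3) zeta=13, delta=11, eps=7; 1 of them equals 7 — satisfied.
(4) eps + gamma = 7 + 6 = 13 — satisfied.
(5) beta * eps = 1 * 7 = 7 — satisfied.
(6) gamma = 6 is not in {11, 4, 5} — violated.
(7) beta + gamma = 1 + 6 = 7 — satisfied.

Constraints 2 and 6 do not hold.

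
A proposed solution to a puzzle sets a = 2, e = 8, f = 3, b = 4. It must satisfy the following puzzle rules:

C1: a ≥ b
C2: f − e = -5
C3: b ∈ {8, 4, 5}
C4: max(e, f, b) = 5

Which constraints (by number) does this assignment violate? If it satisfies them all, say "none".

Constraints 1, 4 do not hold.

C1: a = 2, b = 4; 2 < 4 (want ≥) — does not hold.
C2: f − e = 3 − 8 = -5 — holds.
C3: b = 4 is in {8, 4, 5} — holds.
C4: max(8, 3, 4) = 8, not 5 — does not hold.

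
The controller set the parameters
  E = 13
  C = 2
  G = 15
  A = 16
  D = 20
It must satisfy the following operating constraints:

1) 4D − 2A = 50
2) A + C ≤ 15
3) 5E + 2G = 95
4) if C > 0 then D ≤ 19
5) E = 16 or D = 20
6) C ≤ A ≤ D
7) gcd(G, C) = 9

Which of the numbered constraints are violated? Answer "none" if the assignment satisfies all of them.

Violated: 1, 2, 4, 7.

1) 4D − 2A = 4(20) − 2(16) = 48, not 50 — violated.
2) A + C = 16 + 2 = 18; 18 > 15, bound 15 not met — violated.
3) 5E + 2G = 5(13) + 2(15) = 95 — OK.
4) C = 2 > 0, so we need D ≤ 19; but D = 20 > 19 — violated.
5) E = 13 ≠ 16, but D = 20 = 20 (second disjunct) — OK.
6) values 2 ≤ 16 ≤ 20 — OK.
7) gcd(15, 2) = 1, not 9 — violated.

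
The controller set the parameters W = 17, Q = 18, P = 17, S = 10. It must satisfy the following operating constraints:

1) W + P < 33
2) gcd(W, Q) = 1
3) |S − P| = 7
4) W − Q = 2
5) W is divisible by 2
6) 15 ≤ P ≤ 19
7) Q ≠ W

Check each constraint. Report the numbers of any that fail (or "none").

1) W + P = 17 + 17 = 34; 34 ≥ 33, bound 33 not met  ✘
2) gcd(17, 18) = 1  ✔
3) |10 − 17| = 7  ✔
4) W − Q = 17 − 18 = -1, not 2  ✘
5) 17 = 2×8 + 1, so 2 does not divide 17  ✘
6) P = 17 lies in [15, 19]  ✔
7) Q = 18, W = 17; distinct  ✔

The assignment fails constraints 1, 4, 5.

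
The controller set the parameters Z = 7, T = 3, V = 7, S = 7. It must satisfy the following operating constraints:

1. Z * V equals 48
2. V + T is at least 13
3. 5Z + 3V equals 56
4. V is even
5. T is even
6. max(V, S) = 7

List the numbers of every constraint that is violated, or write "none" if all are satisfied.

Violated: 1, 2, 4, 5.

1. Z * V = 7 * 7 = 49, not 48 — violated.
2. V + T = 7 + 3 = 10; 10 < 13, bound 13 not met — violated.
3. 5Z + 3V = 5(7) + 3(7) = 56 — OK.
4. V = 7 is odd — violated.
5. T = 3 is odd — violated.
6. max(7, 7) = 7 — OK.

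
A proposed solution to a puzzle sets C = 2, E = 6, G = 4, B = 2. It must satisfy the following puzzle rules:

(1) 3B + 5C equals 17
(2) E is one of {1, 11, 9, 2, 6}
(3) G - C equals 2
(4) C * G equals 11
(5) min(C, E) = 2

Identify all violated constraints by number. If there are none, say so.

Constraints 1 and 4 are violated.

(1) 3B + 5C = 3(2) + 5(2) = 16, not 17 — fails.
(2) E = 6 is in {1, 11, 9, 2, 6} — holds.
(3) G - C = 4 - 2 = 2 — holds.
(4) C * G = 2 * 4 = 8, not 11 — fails.
(5) min(2, 6) = 2 — holds.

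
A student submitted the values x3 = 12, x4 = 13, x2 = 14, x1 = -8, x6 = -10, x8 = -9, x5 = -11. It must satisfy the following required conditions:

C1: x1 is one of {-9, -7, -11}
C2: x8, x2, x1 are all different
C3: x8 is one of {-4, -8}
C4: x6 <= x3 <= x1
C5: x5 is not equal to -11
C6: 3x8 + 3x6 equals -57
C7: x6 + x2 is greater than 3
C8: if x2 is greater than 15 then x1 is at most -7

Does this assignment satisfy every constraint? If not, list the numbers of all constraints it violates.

Constraints 1, 3, 4, 5 are violated.

C1: x1 = -8 is not in {-9, -7, -11}  fails
C2: values -9, 14, -8 are pairwise distinct  holds
C3: x8 = -9 is not in {-4, -8}  fails
C4: values -10, 12, -8; x3 = 12 is not <= x1 = -8  fails
C5: x5 = -11, but -11 is required to differ  fails
C6: 3x8 + 3x6 = 3(-9) + 3(-10) = -57  holds
C7: x6 + x2 = -10 + 14 = 4; 4 > 3  holds
C8: x2 = 14, not > 15; antecedent false, conditional vacuously true  holds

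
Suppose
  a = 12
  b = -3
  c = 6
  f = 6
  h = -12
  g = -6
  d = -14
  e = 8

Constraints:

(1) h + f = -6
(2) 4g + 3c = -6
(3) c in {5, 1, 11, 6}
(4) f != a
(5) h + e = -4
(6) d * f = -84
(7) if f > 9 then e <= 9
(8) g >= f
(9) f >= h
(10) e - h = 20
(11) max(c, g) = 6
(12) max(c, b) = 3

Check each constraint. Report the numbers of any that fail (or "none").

The assignment fails constraints 8, 12.

(1) h + f = -12 + 6 = -6 — satisfied.
(2) 4g + 3c = 4(-6) + 3(6) = -6 — satisfied.
(3) c = 6 is in {5, 1, 11, 6} — satisfied.
(4) f = 6, a = 12; distinct — satisfied.
(5) h + e = -12 + 8 = -4 — satisfied.
(6) d * f = -14 * 6 = -84 — satisfied.
(7) f = 6, not > 9; antecedent false, conditional vacuously true — satisfied.
(8) g = -6, f = 6; -6 < 6 (want ≥) — violated.
(9) f = 6, h = -12; 6 ≥ -12 — satisfied.
(10) e - h = 8 - (-12) = 20 — satisfied.
(11) max(6, -6) = 6 — satisfied.
(12) max(6, -3) = 6, not 3 — violated.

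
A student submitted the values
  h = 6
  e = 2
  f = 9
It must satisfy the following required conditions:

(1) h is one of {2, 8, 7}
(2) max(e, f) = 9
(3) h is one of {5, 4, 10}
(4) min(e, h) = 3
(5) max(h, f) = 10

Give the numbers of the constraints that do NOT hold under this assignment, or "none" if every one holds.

(1) h = 6 is not in {2, 8, 7} — violated.
(2) max(2, 9) = 9 — OK.
(3) h = 6 is not in {5, 4, 10} — violated.
(4) min(2, 6) = 2, not 3 — violated.
(5) max(6, 9) = 9, not 10 — violated.

No — constraints 1, 3, 4, and 5 are not satisfied.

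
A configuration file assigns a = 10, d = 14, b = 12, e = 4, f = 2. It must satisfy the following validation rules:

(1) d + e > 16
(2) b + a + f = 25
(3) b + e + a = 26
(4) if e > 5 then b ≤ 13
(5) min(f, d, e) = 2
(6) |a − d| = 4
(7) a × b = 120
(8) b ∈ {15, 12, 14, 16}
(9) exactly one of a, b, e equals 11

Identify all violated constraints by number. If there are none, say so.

Violated: 2 and 9.

(1) d + e = 14 + 4 = 18; 18 > 16 — OK.
(2) b + a + f = 12 + 10 + 2 = 24, not 25 — violated.
(3) b + e + a = 12 + 4 + 10 = 26 — OK.
(4) e = 4, not > 5; antecedent false, conditional vacuously true — OK.
(5) min(2, 14, 4) = 2 — OK.
(6) |10 − 14| = 4 — OK.
(7) a × b = 10 × 12 = 120 — OK.
(8) b = 12 is in {15, 12, 14, 16} — OK.
(9) a=10, b=12, e=4; 0 of them equal 11, not exactly one — violated.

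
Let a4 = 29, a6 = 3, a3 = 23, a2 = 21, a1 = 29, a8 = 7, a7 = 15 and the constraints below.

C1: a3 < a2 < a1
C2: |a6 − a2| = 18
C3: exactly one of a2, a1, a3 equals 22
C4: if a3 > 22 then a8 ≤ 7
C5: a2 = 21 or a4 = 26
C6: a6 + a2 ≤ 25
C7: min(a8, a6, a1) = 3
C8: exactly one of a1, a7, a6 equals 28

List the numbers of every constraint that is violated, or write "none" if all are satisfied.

The assignment fails constraints 1, 3, 8.

C1: values 23, 21, 29; a3 = 23 is not < a2 = 21 — does not hold.
C2: |3 − 21| = 18 — holds.
C3: a2=21, a1=29, a3=23; 0 of them equal 22, not exactly one — does not hold.
C4: a3 = 23 > 22, so we need a8 ≤ 7; a8 = 7 ≤ 7 — holds.
C5: a2 = 21 = 21 (first disjunct) — holds.
C6: a6 + a2 = 3 + 21 = 24; 24 ≤ 25 — holds.
C7: min(7, 3, 29) = 3 — holds.
C8: a1=29, a7=15, a6=3; 0 of them equal 28, not exactly one — does not hold.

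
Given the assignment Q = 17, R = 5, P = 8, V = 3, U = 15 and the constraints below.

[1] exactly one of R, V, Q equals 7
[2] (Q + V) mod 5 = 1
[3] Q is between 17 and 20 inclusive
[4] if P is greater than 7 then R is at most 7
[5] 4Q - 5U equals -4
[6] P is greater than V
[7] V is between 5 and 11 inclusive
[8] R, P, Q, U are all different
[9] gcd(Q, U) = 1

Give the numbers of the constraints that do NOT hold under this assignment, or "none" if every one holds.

[1] R=5, V=3, Q=17; 0 of them equal 7, not exactly one  fails
[2] Q + V = 20; 20 mod 5 = 0, not 1  fails
[3] Q = 17 lies in [17, 20]  holds
[4] P = 8 > 7, so we need R ≤ 7; R = 5 ≤ 7  holds
[5] 4Q - 5U = 4(17) - 5(15) = -7, not -4  fails
[6] P = 8, V = 3; 8 > 3  holds
[7] V = 3 is outside [5, 11]  fails
[8] values 5, 8, 17, 15 are pairwise distinct  holds
[9] gcd(17, 15) = 1  holds

Constraints 1, 2, 5, 7 do not hold.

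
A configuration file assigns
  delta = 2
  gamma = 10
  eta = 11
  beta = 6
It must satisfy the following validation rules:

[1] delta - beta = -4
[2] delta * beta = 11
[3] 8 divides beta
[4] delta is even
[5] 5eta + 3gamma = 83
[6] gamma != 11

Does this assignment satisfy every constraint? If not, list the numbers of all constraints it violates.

Violated: 2, 3, and 5.

[1] delta - beta = 2 - 6 = -4  true
[2] delta * beta = 2 * 6 = 12, not 11  false
[3] 6 = 8*0 + 6, so 8 does not divide 6  false
[4] delta = 2 is even  true
[5] 5eta + 3gamma = 5(11) + 3(10) = 85, not 83  false
[6] gamma = 10, and 10 ≠ 11  true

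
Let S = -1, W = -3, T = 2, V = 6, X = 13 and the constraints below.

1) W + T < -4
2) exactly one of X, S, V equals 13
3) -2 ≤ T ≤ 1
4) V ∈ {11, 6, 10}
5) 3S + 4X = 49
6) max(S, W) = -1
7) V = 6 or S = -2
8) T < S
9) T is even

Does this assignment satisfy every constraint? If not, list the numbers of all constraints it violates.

1) W + T = -3 + 2 = -1; -1 ≥ -4, bound -4 not met — fails.
2) X=13, S=-1, V=6; 1 of them equals 13 — holds.
3) T = 2 is outside [-2, 1] — fails.
4) V = 6 is in {11, 6, 10} — holds.
5) 3S + 4X = 3(-1) + 4(13) = 49 — holds.
6) max(-1, -3) = -1 — holds.
7) V = 6 = 6 (first disjunct) — holds.
8) T = 2, S = -1; 2 ≥ -1 (want <) — fails.
9) T = 2 is even — holds.

No — constraints 1, 3, 8 are not satisfied.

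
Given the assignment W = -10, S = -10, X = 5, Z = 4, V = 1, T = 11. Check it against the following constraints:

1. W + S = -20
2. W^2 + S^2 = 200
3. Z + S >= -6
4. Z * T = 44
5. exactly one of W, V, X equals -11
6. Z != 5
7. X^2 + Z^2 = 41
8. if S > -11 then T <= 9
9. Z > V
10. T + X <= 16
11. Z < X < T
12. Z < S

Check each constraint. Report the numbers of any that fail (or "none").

1. W + S = -10 + (-10) = -20  yes
2. W^2 + S^2 = (-10)^2 + (-10)^2 = 100 + 100 = 200  yes
3. Z + S = 4 + (-10) = -6; -6 ≥ -6  yes
4. Z * T = 4 * 11 = 44  yes
5. W=-10, V=1, X=5; 0 of them equal -11, not exactly one  no
6. Z = 4, and 4 ≠ 5  yes
7. X^2 + Z^2 = 5^2 + 4^2 = 25 + 16 = 41  yes
8. S = -10 > -11, so we need T ≤ 9; but T = 11 > 9  no
9. Z = 4, V = 1; 4 > 1  yes
10. T + X = 11 + 5 = 16; 16 ≤ 16  yes
11. values 4 < 5 < 11  yes
12. Z = 4, S = -10; 4 ≥ -10 (want <)  no

Violated: 5, 8, and 12.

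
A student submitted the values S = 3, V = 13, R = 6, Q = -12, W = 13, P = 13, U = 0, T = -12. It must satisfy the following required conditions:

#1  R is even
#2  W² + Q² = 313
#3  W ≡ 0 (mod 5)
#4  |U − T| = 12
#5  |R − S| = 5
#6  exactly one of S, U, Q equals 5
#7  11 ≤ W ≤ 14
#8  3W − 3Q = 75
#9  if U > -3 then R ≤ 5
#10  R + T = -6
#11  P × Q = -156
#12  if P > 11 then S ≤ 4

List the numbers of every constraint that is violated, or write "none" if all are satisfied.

#1 R = 6 is even — holds.
#2 W² + Q² = 13² + (-12)² = 169 + 144 = 313 — holds.
#3 13 mod 5 = 3, not 0 — fails.
#4 |0 − (-12)| = 12 — holds.
#5 |6 − 3| = 3, not 5 — fails.
#6 S=3, U=0, Q=-12; 0 of them equal 5, not exactly one — fails.
#7 W = 13 lies in [11, 14] — holds.
#8 3W − 3Q = 3(13) − 3(-12) = 75 — holds.
#9 U = 0 > -3, so we need R ≤ 5; but R = 6 > 5 — fails.
#10 R + T = 6 + (-12) = -6 — holds.
#11 P × Q = 13 × (-12) = -156 — holds.
#12 P = 13 > 11, so we need S ≤ 4; S = 3 ≤ 4 — holds.

No — constraints 3, 5, 6, and 9 are not satisfied.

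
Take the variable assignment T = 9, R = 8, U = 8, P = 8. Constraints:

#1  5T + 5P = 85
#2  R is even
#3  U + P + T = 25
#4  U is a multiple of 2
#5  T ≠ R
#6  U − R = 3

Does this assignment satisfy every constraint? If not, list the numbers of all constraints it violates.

#1 5T + 5P = 5(9) + 5(8) = 85 — satisfied.
#2 R = 8 is even — satisfied.
#3 U + P + T = 8 + 8 + 9 = 25 — satisfied.
#4 8 / 2 = 4, so 2 divides 8 — satisfied.
#5 T = 9, R = 8; distinct — satisfied.
#6 U − R = 8 − 8 = 0, not 3 — violated.

No — constraint 6 is not satisfied.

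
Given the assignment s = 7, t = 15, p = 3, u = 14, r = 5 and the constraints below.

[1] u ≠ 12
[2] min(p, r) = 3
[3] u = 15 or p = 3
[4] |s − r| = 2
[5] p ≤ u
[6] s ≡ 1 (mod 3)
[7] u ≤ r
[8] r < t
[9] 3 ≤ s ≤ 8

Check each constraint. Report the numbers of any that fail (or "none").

[1] u = 14, and 14 ≠ 12 — OK.
[2] min(3, 5) = 3 — OK.
[3] u = 14 ≠ 15, but p = 3 = 3 (second disjunct) — OK.
[4] |7 − 5| = 2 — OK.
[5] p = 3, u = 14; 3 ≤ 14 — OK.
[6] 7 mod 3 = 1 — OK.
[7] u = 14, r = 5; 14 > 5 (want ≤) — violated.
[8] r = 5, t = 15; 5 < 15 — OK.
[9] s = 7 lies in [3, 8] — OK.

Constraint 7 does not hold.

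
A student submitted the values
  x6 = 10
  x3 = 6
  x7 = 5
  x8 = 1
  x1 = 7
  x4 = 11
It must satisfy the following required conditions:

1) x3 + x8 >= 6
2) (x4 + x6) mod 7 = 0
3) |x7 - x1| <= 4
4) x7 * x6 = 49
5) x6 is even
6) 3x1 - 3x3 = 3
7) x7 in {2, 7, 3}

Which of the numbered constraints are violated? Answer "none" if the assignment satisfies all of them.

No — constraints 4 and 7 are not satisfied.

1) x3 + x8 = 6 + 1 = 7; 7 ≥ 6 — satisfied.
2) x4 + x6 = 21; 21 mod 7 = 0 — satisfied.
3) |5 - 7| = 2; 2 ≤ 4 — satisfied.
4) x7 * x6 = 5 * 10 = 50, not 49 — violated.
5) x6 = 10 is even — satisfied.
6) 3x1 - 3x3 = 3(7) - 3(6) = 3 — satisfied.
7) x7 = 5 is not in {2, 7, 3} — violated.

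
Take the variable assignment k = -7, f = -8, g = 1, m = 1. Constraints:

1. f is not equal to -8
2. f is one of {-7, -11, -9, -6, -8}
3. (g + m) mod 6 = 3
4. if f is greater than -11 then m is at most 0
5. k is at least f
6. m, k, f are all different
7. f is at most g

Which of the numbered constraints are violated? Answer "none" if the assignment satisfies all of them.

No — constraints 1, 3, and 4 are not satisfied.

1. f = -8, but -8 is required to differ — fails.
2. f = -8 is in {-7, -11, -9, -6, -8} — holds.
3. g + m = 2; 2 mod 6 = 2, not 3 — fails.
4. f = -8 > -11, so we need m ≤ 0; but m = 1 > 0 — fails.
5. k = -7, f = -8; -7 ≥ -8 — holds.
6. values 1, -7, -8 are pairwise distinct — holds.
7. f = -8, g = 1; -8 ≤ 1 — holds.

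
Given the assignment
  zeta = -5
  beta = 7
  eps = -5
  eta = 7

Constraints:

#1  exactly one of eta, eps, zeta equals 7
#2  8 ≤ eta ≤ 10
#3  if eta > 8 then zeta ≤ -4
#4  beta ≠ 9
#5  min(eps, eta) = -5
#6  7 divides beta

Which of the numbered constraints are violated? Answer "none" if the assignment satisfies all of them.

#1 eta=7, eps=-5, zeta=-5; 1 of them equals 7 — OK.
#2 eta = 7 is outside [8, 10] — violated.
#3 eta = 7, not > 8; antecedent false, conditional vacuously true — OK.
#4 beta = 7, and 7 ≠ 9 — OK.
#5 min(-5, 7) = -5 — OK.
#6 7 / 7 = 1, so 7 divides 7 — OK.

Violated: 2.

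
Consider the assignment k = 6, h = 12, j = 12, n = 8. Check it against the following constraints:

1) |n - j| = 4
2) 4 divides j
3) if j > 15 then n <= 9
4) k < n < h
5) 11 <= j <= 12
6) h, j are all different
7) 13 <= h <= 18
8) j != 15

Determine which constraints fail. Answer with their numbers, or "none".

1) |8 - 12| = 4 — OK.
2) 12 / 4 = 3, so 4 divides 12 — OK.
3) j = 12, not > 15; antecedent false, conditional vacuously true — OK.
4) values 6 < 8 < 12 — OK.
5) j = 12 lies in [11, 12] — OK.
6) h = j = 12, not all different — violated.
7) h = 12 is outside [13, 18] — violated.
8) j = 12, and 12 ≠ 15 — OK.

The assignment fails constraints 6, 7.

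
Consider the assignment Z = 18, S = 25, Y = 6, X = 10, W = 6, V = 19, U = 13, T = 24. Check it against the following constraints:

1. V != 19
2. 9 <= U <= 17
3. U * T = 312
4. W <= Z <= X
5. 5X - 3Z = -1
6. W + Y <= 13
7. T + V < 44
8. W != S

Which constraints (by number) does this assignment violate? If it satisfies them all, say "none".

Violated: 1, 4, 5.

1. V = 19, but 19 is required to differ — violated.
2. U = 13 lies in [9, 17] — OK.
3. U * T = 13 * 24 = 312 — OK.
4. values 6, 18, 10; Z = 18 is not <= X = 10 — violated.
5. 5X - 3Z = 5(10) - 3(18) = -4, not -1 — violated.
6. W + Y = 6 + 6 = 12; 12 ≤ 13 — OK.
7. T + V = 24 + 19 = 43; 43 < 44 — OK.
8. W = 6, S = 25; distinct — OK.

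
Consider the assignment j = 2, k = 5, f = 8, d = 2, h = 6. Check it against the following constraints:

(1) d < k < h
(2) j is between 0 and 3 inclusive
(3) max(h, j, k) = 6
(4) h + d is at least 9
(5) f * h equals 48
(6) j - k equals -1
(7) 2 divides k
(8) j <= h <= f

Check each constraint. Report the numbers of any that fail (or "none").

No — constraints 4, 6, and 7 are not satisfied.

(1) values 2 < 5 < 6  ✔
(2) j = 2 lies in [0, 3]  ✔
(3) max(6, 2, 5) = 6  ✔
(4) h + d = 6 + 2 = 8; 8 < 9, bound 9 not met  ✘
(5) f * h = 8 * 6 = 48  ✔
(6) j - k = 2 - 5 = -3, not -1  ✘
(7) 5 = 2*2 + 1, so 2 does not divide 5  ✘
(8) values 2 <= 6 <= 8  ✔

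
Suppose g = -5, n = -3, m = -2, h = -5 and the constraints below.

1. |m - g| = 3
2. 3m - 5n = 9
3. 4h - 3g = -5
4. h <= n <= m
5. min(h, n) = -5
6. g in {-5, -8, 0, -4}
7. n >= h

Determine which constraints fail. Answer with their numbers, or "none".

The assignment satisfies every constraint.

1. |-2 - (-5)| = 3 — OK.
2. 3m - 5n = 3(-2) - 5(-3) = 9 — OK.
3. 4h - 3g = 4(-5) - 3(-5) = -5 — OK.
4. values -5 <= -3 <= -2 — OK.
5. min(-5, -3) = -5 — OK.
6. g = -5 is in {-5, -8, 0, -4} — OK.
7. n = -3, h = -5; -3 ≥ -5 — OK.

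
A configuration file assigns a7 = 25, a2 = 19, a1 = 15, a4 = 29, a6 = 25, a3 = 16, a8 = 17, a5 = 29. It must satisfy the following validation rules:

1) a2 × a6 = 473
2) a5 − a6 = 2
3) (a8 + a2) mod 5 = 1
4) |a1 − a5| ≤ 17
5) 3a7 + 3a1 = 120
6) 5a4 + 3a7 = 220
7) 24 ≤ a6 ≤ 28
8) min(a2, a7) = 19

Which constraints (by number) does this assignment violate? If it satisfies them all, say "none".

1) a2 × a6 = 19 × 25 = 475, not 473 — violated.
2) a5 − a6 = 29 − 25 = 4, not 2 — violated.
3) a8 + a2 = 36; 36 mod 5 = 1 — satisfied.
4) |15 − 29| = 14; 14 ≤ 17 — satisfied.
5) 3a7 + 3a1 = 3(25) + 3(15) = 120 — satisfied.
6) 5a4 + 3a7 = 5(29) + 3(25) = 220 — satisfied.
7) a6 = 25 lies in [24, 28] — satisfied.
8) min(19, 25) = 19 — satisfied.

Constraints 1 and 2 do not hold.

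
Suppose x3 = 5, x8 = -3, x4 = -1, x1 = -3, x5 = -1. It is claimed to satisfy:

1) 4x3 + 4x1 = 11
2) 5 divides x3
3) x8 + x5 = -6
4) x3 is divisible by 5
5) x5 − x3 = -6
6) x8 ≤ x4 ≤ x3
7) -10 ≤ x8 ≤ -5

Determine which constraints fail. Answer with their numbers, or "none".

No — constraints 1, 3, and 7 are not satisfied.

1) 4x3 + 4x1 = 4(5) + 4(-3) = 8, not 11 — violated.
2) 5 / 5 = 1, so 5 divides 5 — satisfied.
3) x8 + x5 = -3 + (-1) = -4, not -6 — violated.
4) 5 / 5 = 1, so 5 divides 5 — satisfied.
5) x5 − x3 = -1 − 5 = -6 — satisfied.
6) values -3 ≤ -1 ≤ 5 — satisfied.
7) x8 = -3 is outside [-10, -5] — violated.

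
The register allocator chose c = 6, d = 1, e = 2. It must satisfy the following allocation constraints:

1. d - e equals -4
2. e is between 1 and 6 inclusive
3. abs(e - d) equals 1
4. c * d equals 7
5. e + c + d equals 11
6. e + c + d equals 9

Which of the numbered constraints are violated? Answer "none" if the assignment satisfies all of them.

Constraints 1, 4, and 5 do not hold.

1. d - e = 1 - 2 = -1, not -4 — fails.
2. e = 2 lies in [1, 6] — holds.
3. abs(2 - 1) = 1 — holds.
4. c * d = 6 * 1 = 6, not 7 — fails.
5. e + c + d = 2 + 6 + 1 = 9, not 11 — fails.
6. e + c + d = 2 + 6 + 1 = 9 — holds.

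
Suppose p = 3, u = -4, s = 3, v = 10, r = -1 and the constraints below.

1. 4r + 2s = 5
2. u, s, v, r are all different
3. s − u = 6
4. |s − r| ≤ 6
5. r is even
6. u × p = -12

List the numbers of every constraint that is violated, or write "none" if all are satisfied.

Constraints 1, 3, 5 are violated.

1. 4r + 2s = 4(-1) + 2(3) = 2, not 5  false
2. values -4, 3, 10, -1 are pairwise distinct  true
3. s − u = 3 − (-4) = 7, not 6  false
4. |3 − (-1)| = 4; 4 ≤ 6  true
5. r = -1 is odd  false
6. u × p = -4 × 3 = -12  true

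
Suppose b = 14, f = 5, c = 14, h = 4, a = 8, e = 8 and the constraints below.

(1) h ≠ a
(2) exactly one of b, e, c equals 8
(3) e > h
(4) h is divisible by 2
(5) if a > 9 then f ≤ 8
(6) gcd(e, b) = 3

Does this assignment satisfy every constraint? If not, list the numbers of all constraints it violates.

The assignment fails constraint 6.

(1) h = 4, a = 8; distinct — holds.
(2) b=14, e=8, c=14; 1 of them equals 8 — holds.
(3) e = 8, h = 4; 8 > 4 — holds.
(4) 4 / 2 = 2, so 2 divides 4 — holds.
(5) a = 8, not > 9; antecedent false, conditional vacuously true — holds.
(6) gcd(8, 14) = 2, not 3 — fails.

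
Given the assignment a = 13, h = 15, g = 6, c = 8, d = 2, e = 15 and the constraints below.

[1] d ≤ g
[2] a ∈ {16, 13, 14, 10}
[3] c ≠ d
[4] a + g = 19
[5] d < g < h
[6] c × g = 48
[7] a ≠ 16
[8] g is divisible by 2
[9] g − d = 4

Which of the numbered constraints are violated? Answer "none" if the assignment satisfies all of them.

[1] d = 2, g = 6; 2 ≤ 6 — holds.
[2] a = 13 is in {16, 13, 14, 10} — holds.
[3] c = 8, d = 2; distinct — holds.
[4] a + g = 13 + 6 = 19 — holds.
[5] values 2 < 6 < 15 — holds.
[6] c × g = 8 × 6 = 48 — holds.
[7] a = 13, and 13 ≠ 16 — holds.
[8] 6 / 2 = 3, so 2 divides 6 — holds.
[9] g − d = 6 − 2 = 4 — holds.

Yes — all constraints hold.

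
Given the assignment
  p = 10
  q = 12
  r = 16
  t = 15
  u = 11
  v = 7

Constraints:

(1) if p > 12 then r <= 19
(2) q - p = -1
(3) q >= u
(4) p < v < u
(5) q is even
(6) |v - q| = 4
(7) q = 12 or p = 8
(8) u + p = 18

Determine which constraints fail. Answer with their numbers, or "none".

(1) p = 10, not > 12; antecedent false, conditional vacuously true — satisfied.
(2) q - p = 12 - 10 = 2, not -1 — violated.
(3) q = 12, u = 11; 12 ≥ 11 — satisfied.
(4) values 10, 7, 11; p = 10 is not < v = 7 — violated.
(5) q = 12 is even — satisfied.
(6) |7 - 12| = 5, not 4 — violated.
(7) q = 12 = 12 (first disjunct) — satisfied.
(8) u + p = 11 + 10 = 21, not 18 — violated.

The assignment fails constraints 2, 4, 6, 8.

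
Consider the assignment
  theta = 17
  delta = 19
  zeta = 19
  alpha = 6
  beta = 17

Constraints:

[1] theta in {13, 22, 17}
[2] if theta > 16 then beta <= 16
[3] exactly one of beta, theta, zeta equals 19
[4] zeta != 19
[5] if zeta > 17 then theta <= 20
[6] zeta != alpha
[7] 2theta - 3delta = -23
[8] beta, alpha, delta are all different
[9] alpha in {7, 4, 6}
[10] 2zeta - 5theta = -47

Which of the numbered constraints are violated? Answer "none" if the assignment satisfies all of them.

Violated: 2 and 4.

[1] theta = 17 is in {13, 22, 17} — OK.
[2] theta = 17 > 16, so we need beta ≤ 16; but beta = 17 > 16 — violated.
[3] beta=17, theta=17, zeta=19; 1 of them equals 19 — OK.
[4] zeta = 19, but 19 is required to differ — violated.
[5] zeta = 19 > 17, so we need theta ≤ 20; theta = 17 ≤ 20 — OK.
[6] zeta = 19, alpha = 6; distinct — OK.
[7] 2theta - 3delta = 2(17) - 3(19) = -23 — OK.
[8] values 17, 6, 19 are pairwise distinct — OK.
[9] alpha = 6 is in {7, 4, 6} — OK.
[10] 2zeta - 5theta = 2(19) - 5(17) = -47 — OK.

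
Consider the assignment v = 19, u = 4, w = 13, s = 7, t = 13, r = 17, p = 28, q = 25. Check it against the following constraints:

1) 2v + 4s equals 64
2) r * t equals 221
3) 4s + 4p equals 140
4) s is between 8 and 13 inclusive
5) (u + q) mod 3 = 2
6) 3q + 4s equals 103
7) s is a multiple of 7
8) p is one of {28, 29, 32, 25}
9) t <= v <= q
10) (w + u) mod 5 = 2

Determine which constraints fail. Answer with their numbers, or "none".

1) 2v + 4s = 2(19) + 4(7) = 66, not 64 — violated.
2) r * t = 17 * 13 = 221 — satisfied.
3) 4s + 4p = 4(7) + 4(28) = 140 — satisfied.
4) s = 7 is outside [8, 13] — violated.
5) u + q = 29; 29 mod 3 = 2 — satisfied.
6) 3q + 4s = 3(25) + 4(7) = 103 — satisfied.
7) 7 / 7 = 1, so 7 divides 7 — satisfied.
8) p = 28 is in {28, 29, 32, 25} — satisfied.
9) values 13 <= 19 <= 25 — satisfied.
10) w + u = 17; 17 mod 5 = 2 — satisfied.

Constraints 1 and 4 are violated.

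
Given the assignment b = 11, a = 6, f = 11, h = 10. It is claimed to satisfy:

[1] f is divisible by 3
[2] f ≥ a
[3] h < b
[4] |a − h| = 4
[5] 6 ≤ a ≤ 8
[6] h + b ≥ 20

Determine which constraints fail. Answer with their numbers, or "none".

Constraint 1 does not hold.

[1] 11 = 3×3 + 2, so 3 does not divide 11  fails
[2] f = 11, a = 6; 11 ≥ 6  holds
[3] h = 10, b = 11; 10 < 11  holds
[4] |6 − 10| = 4  holds
[5] a = 6 lies in [6, 8]  holds
[6] h + b = 10 + 11 = 21; 21 ≥ 20  holds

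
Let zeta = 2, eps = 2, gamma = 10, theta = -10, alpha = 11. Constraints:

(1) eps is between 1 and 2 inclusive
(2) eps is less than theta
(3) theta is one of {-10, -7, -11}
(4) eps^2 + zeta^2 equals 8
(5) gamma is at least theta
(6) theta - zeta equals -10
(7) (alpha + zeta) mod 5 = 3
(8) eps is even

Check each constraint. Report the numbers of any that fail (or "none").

Constraints 2 and 6 are violated.

(1) eps = 2 lies in [1, 2]  holds
(2) eps = 2, theta = -10; 2 ≥ -10 (want <)  fails
(3) theta = -10 is in {-10, -7, -11}  holds
(4) eps^2 + zeta^2 = 2^2 + 2^2 = 4 + 4 = 8  holds
(5) gamma = 10, theta = -10; 10 ≥ -10  holds
(6) theta - zeta = -10 - 2 = -12, not -10  fails
(7) alpha + zeta = 13; 13 mod 5 = 3  holds
(8) eps = 2 is even  holds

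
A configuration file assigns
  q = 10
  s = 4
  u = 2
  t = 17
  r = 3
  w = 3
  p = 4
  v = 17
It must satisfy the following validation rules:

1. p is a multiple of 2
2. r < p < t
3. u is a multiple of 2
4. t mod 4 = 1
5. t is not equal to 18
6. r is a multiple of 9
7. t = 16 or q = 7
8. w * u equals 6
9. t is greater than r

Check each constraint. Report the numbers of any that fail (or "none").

Constraints 6 and 7 are violated.

1. 4 / 2 = 2, so 2 divides 4 — holds.
2. values 3 < 4 < 17 — holds.
3. 2 / 2 = 1, so 2 divides 2 — holds.
4. 17 mod 4 = 1 — holds.
5. t = 17, and 17 ≠ 18 — holds.
6. 3 = 9*0 + 3, so 9 does not divide 3 — fails.
7. t = 17 ≠ 16 and q = 10 ≠ 7; both disjuncts false — fails.
8. w * u = 3 * 2 = 6 — holds.
9. t = 17, r = 3; 17 > 3 — holds.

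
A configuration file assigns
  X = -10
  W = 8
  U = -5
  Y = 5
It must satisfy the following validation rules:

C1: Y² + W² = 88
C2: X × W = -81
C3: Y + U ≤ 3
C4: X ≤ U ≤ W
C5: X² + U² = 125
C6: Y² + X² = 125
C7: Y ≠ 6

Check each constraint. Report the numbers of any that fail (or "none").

C1: Y² + W² = 5² + 8² = 25 + 64 = 89, not 88 — does not hold.
C2: X × W = -10 × 8 = -80, not -81 — does not hold.
C3: Y + U = 5 + (-5) = 0; 0 ≤ 3 — holds.
C4: values -10 ≤ -5 ≤ 8 — holds.
C5: X² + U² = (-10)² + (-5)² = 100 + 25 = 125 — holds.
C6: Y² + X² = 5² + (-10)² = 25 + 100 = 125 — holds.
C7: Y = 5, and 5 ≠ 6 — holds.

Violated: 1 and 2.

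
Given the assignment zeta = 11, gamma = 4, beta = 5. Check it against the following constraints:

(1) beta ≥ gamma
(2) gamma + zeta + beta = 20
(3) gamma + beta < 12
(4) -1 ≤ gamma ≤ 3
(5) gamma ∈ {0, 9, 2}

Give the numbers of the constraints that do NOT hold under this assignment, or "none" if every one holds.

Violated: 4 and 5.

(1) beta = 5, gamma = 4; 5 ≥ 4  OK
(2) gamma + zeta + beta = 4 + 11 + 5 = 20  OK
(3) gamma + beta = 4 + 5 = 9; 9 < 12  OK
(4) gamma = 4 is outside [-1, 3]  FAIL
(5) gamma = 4 is not in {0, 9, 2}  FAIL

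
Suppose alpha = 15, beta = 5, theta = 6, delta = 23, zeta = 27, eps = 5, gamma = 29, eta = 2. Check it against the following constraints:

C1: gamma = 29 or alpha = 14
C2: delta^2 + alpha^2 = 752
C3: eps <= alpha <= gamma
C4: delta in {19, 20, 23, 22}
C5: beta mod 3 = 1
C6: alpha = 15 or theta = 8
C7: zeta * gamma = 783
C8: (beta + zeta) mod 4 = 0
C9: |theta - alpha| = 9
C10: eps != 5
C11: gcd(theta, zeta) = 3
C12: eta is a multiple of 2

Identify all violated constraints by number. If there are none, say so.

C1: gamma = 29 = 29 (first disjunct)  OK
C2: delta^2 + alpha^2 = 23^2 + 15^2 = 529 + 225 = 754, not 752  FAIL
C3: values 5 <= 15 <= 29  OK
C4: delta = 23 is in {19, 20, 23, 22}  OK
C5: 5 mod 3 = 2, not 1  FAIL
C6: alpha = 15 = 15 (first disjunct)  OK
C7: zeta * gamma = 27 * 29 = 783  OK
C8: beta + zeta = 32; 32 mod 4 = 0  OK
C9: |6 - 15| = 9  OK
C10: eps = 5, but 5 is required to differ  FAIL
C11: gcd(6, 27) = 3  OK
C12: 2 / 2 = 1, so 2 divides 2  OK

No — constraints 2, 5, 10 are not satisfied.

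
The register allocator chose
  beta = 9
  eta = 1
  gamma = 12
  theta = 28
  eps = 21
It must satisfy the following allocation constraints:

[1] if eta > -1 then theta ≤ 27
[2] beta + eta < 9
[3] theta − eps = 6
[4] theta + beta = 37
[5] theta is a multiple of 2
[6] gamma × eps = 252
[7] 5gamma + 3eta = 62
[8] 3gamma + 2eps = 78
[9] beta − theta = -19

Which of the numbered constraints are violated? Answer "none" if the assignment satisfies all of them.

[1] eta = 1 > -1, so we need theta ≤ 27; but theta = 28 > 27  fails
[2] beta + eta = 9 + 1 = 10; 10 ≥ 9, bound 9 not met  fails
[3] theta − eps = 28 − 21 = 7, not 6  fails
[4] theta + beta = 28 + 9 = 37  holds
[5] 28 / 2 = 14, so 2 divides 28  holds
[6] gamma × eps = 12 × 21 = 252  holds
[7] 5gamma + 3eta = 5(12) + 3(1) = 63, not 62  fails
[8] 3gamma + 2eps = 3(12) + 2(21) = 78  holds
[9] beta − theta = 9 − 28 = -19  holds

Constraints 1, 2, 3, and 7 are violated.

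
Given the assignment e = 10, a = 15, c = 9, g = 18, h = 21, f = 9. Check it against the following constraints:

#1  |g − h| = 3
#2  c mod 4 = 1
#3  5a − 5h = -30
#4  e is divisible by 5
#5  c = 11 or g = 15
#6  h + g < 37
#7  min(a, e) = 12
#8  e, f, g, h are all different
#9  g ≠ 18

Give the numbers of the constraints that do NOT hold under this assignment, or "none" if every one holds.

No — constraints 5, 6, 7, and 9 are not satisfied.

#1 |18 − 21| = 3 — holds.
#2 9 mod 4 = 1 — holds.
#3 5a − 5h = 5(15) − 5(21) = -30 — holds.
#4 10 / 5 = 2, so 5 divides 10 — holds.
#5 c = 9 ≠ 11 and g = 18 ≠ 15; both disjuncts false — fails.
#6 h + g = 21 + 18 = 39; 39 ≥ 37, bound 37 not met — fails.
#7 min(15, 10) = 10, not 12 — fails.
#8 values 10, 9, 18, 21 are pairwise distinct — holds.
#9 g = 18, but 18 is required to differ — fails.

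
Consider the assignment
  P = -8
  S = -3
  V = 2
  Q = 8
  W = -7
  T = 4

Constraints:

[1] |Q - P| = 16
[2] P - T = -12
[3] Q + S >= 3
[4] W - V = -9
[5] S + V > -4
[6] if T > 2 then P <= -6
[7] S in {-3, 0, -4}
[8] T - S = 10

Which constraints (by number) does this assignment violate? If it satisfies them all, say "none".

Violated: 8.

[1] |8 - (-8)| = 16  ✔
[2] P - T = -8 - 4 = -12  ✔
[3] Q + S = 8 + (-3) = 5; 5 ≥ 3  ✔
[4] W - V = -7 - 2 = -9  ✔
[5] S + V = -3 + 2 = -1; -1 > -4  ✔
[6] T = 4 > 2, so we need P ≤ -6; P = -8 ≤ -6  ✔
[7] S = -3 is in {-3, 0, -4}  ✔
[8] T - S = 4 - (-3) = 7, not 10  ✘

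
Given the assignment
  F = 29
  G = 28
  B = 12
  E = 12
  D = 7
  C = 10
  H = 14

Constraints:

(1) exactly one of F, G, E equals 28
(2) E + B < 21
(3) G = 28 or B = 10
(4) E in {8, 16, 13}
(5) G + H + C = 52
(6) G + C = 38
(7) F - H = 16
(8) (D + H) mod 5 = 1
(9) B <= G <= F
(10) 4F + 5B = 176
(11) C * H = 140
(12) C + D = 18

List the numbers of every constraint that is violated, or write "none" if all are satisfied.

Violated: 2, 4, 7, 12.

(1) F=29, G=28, E=12; 1 of them equals 28  true
(2) E + B = 12 + 12 = 24; 24 ≥ 21, bound 21 not met  false
(3) G = 28 = 28 (first disjunct)  true
(4) E = 12 is not in {8, 16, 13}  false
(5) G + H + C = 28 + 14 + 10 = 52  true
(6) G + C = 28 + 10 = 38  true
(7) F - H = 29 - 14 = 15, not 16  false
(8) D + H = 21; 21 mod 5 = 1  true
(9) values 12 <= 28 <= 29  true
(10) 4F + 5B = 4(29) + 5(12) = 176  true
(11) C * H = 10 * 14 = 140  true
(12) C + D = 10 + 7 = 17, not 18  false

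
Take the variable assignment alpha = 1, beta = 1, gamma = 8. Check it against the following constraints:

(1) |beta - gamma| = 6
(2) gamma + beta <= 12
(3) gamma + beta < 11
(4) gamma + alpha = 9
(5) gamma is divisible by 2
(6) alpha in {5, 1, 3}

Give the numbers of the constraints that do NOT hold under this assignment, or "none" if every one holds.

The assignment fails constraint 1.

(1) |1 - 8| = 7, not 6 — fails.
(2) gamma + beta = 8 + 1 = 9; 9 ≤ 12 — holds.
(3) gamma + beta = 8 + 1 = 9; 9 < 11 — holds.
(4) gamma + alpha = 8 + 1 = 9 — holds.
(5) 8 / 2 = 4, so 2 divides 8 — holds.
(6) alpha = 1 is in {5, 1, 3} — holds.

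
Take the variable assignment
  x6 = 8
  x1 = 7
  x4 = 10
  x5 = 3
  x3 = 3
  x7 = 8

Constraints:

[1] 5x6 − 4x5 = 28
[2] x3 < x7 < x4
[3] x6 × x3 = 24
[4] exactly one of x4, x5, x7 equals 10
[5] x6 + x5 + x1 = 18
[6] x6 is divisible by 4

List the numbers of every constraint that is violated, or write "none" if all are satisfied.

[1] 5x6 − 4x5 = 5(8) − 4(3) = 28  holds
[2] values 3 < 8 < 10  holds
[3] x6 × x3 = 8 × 3 = 24  holds
[4] x4=10, x5=3, x7=8; 1 of them equals 10  holds
[5] x6 + x5 + x1 = 8 + 3 + 7 = 18  holds
[6] 8 / 4 = 2, so 4 divides 8  holds

None — every constraint holds.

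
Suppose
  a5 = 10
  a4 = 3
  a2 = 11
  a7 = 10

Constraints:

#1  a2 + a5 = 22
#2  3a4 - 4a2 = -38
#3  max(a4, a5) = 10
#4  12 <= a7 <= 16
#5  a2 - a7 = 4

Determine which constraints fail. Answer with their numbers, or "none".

No — constraints 1, 2, 4, and 5 are not satisfied.

#1 a2 + a5 = 11 + 10 = 21, not 22 — does not hold.
#2 3a4 - 4a2 = 3(3) - 4(11) = -35, not -38 — does not hold.
#3 max(3, 10) = 10 — holds.
#4 a7 = 10 is outside [12, 16] — does not hold.
#5 a2 - a7 = 11 - 10 = 1, not 4 — does not hold.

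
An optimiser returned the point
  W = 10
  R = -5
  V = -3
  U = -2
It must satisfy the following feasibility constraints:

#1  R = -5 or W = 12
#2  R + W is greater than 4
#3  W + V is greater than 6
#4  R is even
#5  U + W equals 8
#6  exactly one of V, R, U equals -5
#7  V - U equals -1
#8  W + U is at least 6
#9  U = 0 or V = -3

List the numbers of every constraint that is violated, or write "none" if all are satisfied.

Constraint 4 is violated.

#1 R = -5 = -5 (first disjunct) — holds.
#2 R + W = -5 + 10 = 5; 5 > 4 — holds.
#3 W + V = 10 + (-3) = 7; 7 > 6 — holds.
#4 R = -5 is odd — fails.
#5 U + W = -2 + 10 = 8 — holds.
#6 V=-3, R=-5, U=-2; 1 of them equals -5 — holds.
#7 V - U = -3 - (-2) = -1 — holds.
#8 W + U = 10 + (-2) = 8; 8 ≥ 6 — holds.
#9 U = -2 ≠ 0, but V = -3 = -3 (second disjunct) — holds.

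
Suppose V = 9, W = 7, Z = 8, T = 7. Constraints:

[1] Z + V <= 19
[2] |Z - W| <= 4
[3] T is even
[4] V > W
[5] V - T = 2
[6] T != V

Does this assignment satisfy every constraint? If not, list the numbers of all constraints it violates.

[1] Z + V = 8 + 9 = 17; 17 ≤ 19  holds
[2] |8 - 7| = 1; 1 ≤ 4  holds
[3] T = 7 is odd  fails
[4] V = 9, W = 7; 9 > 7  holds
[5] V - T = 9 - 7 = 2  holds
[6] T = 7, V = 9; distinct  holds

Constraint 3 is violated.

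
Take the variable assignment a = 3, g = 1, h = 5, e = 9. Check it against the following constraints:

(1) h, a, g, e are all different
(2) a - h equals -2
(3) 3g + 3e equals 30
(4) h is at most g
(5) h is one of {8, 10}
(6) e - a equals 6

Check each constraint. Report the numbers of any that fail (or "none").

(1) values 5, 3, 1, 9 are pairwise distinct  yes
(2) a - h = 3 - 5 = -2  yes
(3) 3g + 3e = 3(1) + 3(9) = 30  yes
(4) h = 5, g = 1; 5 > 1 (want ≤)  no
(5) h = 5 is not in {8, 10}  no
(6) e - a = 9 - 3 = 6  yes

No — constraints 4, 5 are not satisfied.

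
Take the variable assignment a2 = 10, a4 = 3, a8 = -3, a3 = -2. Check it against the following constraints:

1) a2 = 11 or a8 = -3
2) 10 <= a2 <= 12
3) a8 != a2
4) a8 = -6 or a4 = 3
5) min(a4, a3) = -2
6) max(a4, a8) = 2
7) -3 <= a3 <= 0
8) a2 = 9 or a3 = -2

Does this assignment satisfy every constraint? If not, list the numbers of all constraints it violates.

Constraint 6 is violated.

1) a2 = 10 ≠ 11, but a8 = -3 = -3 (second disjunct)  true
2) a2 = 10 lies in [10, 12]  true
3) a8 = -3, a2 = 10; distinct  true
4) a8 = -3 ≠ -6, but a4 = 3 = 3 (second disjunct)  true
5) min(3, -2) = -2  true
6) max(3, -3) = 3, not 2  false
7) a3 = -2 lies in [-3, 0]  true
8) a2 = 10 ≠ 9, but a3 = -2 = -2 (second disjunct)  true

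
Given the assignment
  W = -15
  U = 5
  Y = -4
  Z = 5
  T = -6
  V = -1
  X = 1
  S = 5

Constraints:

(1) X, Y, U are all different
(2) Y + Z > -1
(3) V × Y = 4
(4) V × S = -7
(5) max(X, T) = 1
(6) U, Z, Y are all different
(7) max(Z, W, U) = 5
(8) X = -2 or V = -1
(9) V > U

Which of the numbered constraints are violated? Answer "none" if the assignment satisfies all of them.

(1) values 1, -4, 5 are pairwise distinct — OK.
(2) Y + Z = -4 + 5 = 1; 1 > -1 — OK.
(3) V × Y = -1 × (-4) = 4 — OK.
(4) V × S = -1 × 5 = -5, not -7 — violated.
(5) max(1, -6) = 1 — OK.
(6) U = Z = 5, not all different — violated.
(7) max(5, -15, 5) = 5 — OK.
(8) X = 1 ≠ -2, but V = -1 = -1 (second disjunct) — OK.
(9) V = -1, U = 5; -1 ≤ 5 (want >) — violated.

Constraints 4, 6, and 9 are violated.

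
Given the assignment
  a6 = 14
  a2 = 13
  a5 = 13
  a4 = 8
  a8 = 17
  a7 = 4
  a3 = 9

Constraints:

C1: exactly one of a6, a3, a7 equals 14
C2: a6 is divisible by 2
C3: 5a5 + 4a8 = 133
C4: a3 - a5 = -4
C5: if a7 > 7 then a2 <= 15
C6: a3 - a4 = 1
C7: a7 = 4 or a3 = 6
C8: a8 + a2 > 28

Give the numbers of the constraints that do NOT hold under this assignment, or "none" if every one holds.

None — every constraint holds.

C1: a6=14, a3=9, a7=4; 1 of them equals 14 — holds.
C2: 14 / 2 = 7, so 2 divides 14 — holds.
C3: 5a5 + 4a8 = 5(13) + 4(17) = 133 — holds.
C4: a3 - a5 = 9 - 13 = -4 — holds.
C5: a7 = 4, not > 7; antecedent false, conditional vacuously true — holds.
C6: a3 - a4 = 9 - 8 = 1 — holds.
C7: a7 = 4 = 4 (first disjunct) — holds.
C8: a8 + a2 = 17 + 13 = 30; 30 > 28 — holds.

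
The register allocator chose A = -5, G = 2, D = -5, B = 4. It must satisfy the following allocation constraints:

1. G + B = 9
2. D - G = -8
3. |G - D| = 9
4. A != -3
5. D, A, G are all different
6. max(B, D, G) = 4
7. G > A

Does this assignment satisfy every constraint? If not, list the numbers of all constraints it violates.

Violated: 1, 2, 3, and 5.

1. G + B = 2 + 4 = 6, not 9 — fails.
2. D - G = -5 - 2 = -7, not -8 — fails.
3. |2 - (-5)| = 7, not 9 — fails.
4. A = -5, and -5 ≠ -3 — holds.
5. D = A = -5, not all different — fails.
6. max(4, -5, 2) = 4 — holds.
7. G = 2, A = -5; 2 > -5 — holds.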